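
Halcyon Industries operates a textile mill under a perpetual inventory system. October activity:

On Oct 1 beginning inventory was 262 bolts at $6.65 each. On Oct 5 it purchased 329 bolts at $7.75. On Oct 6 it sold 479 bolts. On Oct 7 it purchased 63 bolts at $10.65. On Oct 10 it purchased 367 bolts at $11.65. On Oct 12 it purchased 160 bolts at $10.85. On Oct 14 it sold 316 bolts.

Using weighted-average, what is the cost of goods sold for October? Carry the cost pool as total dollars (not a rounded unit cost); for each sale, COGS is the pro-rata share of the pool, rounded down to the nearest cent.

After Oct 1: 262 on hand, pool $1,742.30 (≈ $6.6500 each)
After Oct 5: 591 on hand, pool $4,292.05 (≈ $7.2624 each)
Oct 6, sell 479: 479/591 × $4,292.05 → $3,478.66
After Oct 7: 175 on hand, pool $1,484.34 (≈ $8.4819 each)
After Oct 10: 542 on hand, pool $5,759.89 (≈ $10.6271 each)
After Oct 12: 702 on hand, pool $7,495.89 (≈ $10.6779 each)
Oct 14, sell 316: 316/702 × $7,495.89 → $3,374.21
Total COGS = $3,478.66 + $3,374.21 = $6,852.87
Ending inventory (cost pool remaining) = $4,121.68

COGS = $6,852.87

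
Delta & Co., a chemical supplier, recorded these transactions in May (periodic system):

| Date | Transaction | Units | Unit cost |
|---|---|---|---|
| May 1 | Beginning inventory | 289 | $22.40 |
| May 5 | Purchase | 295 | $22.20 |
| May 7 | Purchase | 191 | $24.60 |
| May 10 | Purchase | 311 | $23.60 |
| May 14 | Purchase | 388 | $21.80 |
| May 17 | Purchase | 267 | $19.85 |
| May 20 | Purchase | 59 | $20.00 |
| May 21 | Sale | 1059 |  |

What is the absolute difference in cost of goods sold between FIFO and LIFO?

$1,309.25

FIFO COGS: 289 @ $22.40 + 295 @ $22.20 + 191 @ $24.60 + 284 @ $23.60 = $24,423.60
LIFO COGS: 59 @ $20.00 + 267 @ $19.85 + 388 @ $21.80 + 311 @ $23.60 + 34 @ $24.60 = $23,114.35
Difference = |$24,423.60 − $23,114.35| = $1,309.25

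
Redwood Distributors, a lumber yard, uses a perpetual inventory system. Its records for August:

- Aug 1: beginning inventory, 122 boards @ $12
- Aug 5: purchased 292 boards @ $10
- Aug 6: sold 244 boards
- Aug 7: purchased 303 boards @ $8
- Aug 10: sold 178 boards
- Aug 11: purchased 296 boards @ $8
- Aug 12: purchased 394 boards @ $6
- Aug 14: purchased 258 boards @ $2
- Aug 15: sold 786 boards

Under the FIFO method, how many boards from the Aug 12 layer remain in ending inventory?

Aug 6, 244 sold [FIFO — oldest first]: 122 @ $12 + 122 @ $10 = $2,684
Aug 10, 178 sold [FIFO — oldest first]: 170 @ $10 + 8 @ $8 = $1,764
Aug 15, 786 sold [FIFO — oldest first]: 295 @ $8 + 296 @ $8 + 195 @ $6 = $5,898
Total COGS = $2,684 + $1,764 + $5,898 = $10,346
Ending inventory: 199 @ $6 + 258 @ $2 = $1,710

199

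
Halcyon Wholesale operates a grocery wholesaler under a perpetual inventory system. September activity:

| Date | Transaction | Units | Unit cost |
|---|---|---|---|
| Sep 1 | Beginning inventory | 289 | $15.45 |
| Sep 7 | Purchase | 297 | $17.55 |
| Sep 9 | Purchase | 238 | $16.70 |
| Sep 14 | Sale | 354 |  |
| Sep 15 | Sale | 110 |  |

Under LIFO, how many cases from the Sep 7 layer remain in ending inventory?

71

Sep 14, 354 sold [LIFO — newest first]: 238 @ $16.70 + 116 @ $17.55 = $6,010.40
Sep 15, 110 sold [LIFO — newest first]: 110 @ $17.55 = $1,930.50
Total COGS = $6,010.40 + $1,930.50 = $7,940.90
Ending inventory: 289 @ $15.45 + 71 @ $17.55 = $5,711.10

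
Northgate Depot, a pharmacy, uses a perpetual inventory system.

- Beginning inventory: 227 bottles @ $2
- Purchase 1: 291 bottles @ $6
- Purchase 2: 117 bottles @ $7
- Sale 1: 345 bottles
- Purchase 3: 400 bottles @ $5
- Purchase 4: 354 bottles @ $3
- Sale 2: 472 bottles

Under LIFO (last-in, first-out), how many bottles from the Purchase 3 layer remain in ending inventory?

282

Sale 1 (345) [LIFO — newest first]: 117 @ $7 + 228 @ $6 = $2,187
Sale 2 (472) [LIFO — newest first]: 354 @ $3 + 118 @ $5 = $1,652
Total COGS = $2,187 + $1,652 = $3,839
Ending inventory: 227 @ $2 + 63 @ $6 + 282 @ $5 = $2,242
Check: goods available $6,081 = COGS $3,839 + ending $2,242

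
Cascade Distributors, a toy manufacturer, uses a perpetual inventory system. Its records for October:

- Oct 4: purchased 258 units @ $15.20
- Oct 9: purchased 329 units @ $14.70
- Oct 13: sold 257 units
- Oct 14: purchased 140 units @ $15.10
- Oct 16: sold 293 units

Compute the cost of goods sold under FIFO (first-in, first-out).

Oct 13, 257 sold [FIFO — oldest first]: 257 @ $15.20 = $3,906.40
Oct 16, 293 sold [FIFO — oldest first]: 1 @ $15.20 + 292 @ $14.70 = $4,307.60
Total COGS = $3,906.40 + $4,307.60 = $8,214.00
Ending inventory: 37 @ $14.70 + 140 @ $15.10 = $2,657.90

COGS = $8,214.00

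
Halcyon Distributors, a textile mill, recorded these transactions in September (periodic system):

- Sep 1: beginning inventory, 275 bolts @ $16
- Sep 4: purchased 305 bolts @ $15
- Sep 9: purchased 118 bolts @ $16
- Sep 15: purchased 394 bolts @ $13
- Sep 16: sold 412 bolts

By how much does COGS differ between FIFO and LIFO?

FIFO COGS: 275 @ $16 + 137 @ $15 = $6,455
LIFO COGS: 394 @ $13 + 18 @ $16 = $5,410
Difference = |$6,455 − $5,410| = $1,045

$1,045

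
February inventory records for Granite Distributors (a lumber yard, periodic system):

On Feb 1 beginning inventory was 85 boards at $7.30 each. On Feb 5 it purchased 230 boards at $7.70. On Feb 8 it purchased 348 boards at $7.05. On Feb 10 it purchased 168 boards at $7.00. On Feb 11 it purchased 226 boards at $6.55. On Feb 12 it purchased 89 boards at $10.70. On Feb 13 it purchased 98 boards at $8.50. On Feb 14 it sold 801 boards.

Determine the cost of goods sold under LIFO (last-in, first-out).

Feb 14, 801 sold [LIFO — newest first]: 98 @ $8.50 + 89 @ $10.70 + 226 @ $6.55 + 168 @ $7.00 + 220 @ $7.05 = $5,992.60
Ending inventory: 85 @ $7.30 + 230 @ $7.70 + 128 @ $7.05 = $3,293.90

COGS = $5,992.60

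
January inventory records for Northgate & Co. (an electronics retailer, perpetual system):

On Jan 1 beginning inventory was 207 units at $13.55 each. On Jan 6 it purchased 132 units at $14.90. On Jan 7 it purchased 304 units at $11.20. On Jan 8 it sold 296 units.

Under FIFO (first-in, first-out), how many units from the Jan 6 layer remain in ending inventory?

Jan 8, 296 sold [FIFO — oldest first]: 207 @ $13.55 + 89 @ $14.90 = $4,130.95
Ending inventory: 43 @ $14.90 + 304 @ $11.20 = $4,045.50

43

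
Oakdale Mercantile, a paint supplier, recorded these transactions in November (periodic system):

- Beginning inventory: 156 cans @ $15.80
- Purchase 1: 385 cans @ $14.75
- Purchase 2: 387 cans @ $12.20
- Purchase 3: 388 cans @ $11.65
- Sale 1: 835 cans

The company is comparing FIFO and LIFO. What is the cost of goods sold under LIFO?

COGS = $10,126.60

FIFO COGS: 156 @ $15.80 + 385 @ $14.75 + 294 @ $12.20 = $11,730.35
LIFO COGS: 388 @ $11.65 + 387 @ $12.20 + 60 @ $14.75 = $10,126.60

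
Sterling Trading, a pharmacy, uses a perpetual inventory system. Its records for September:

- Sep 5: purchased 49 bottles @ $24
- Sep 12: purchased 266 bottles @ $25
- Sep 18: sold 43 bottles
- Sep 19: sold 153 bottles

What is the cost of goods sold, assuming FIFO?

COGS = $4,851

Sep 18, 43 sold [FIFO — oldest first]: 43 @ $24 = $1,032
Sep 19, 153 sold [FIFO — oldest first]: 6 @ $24 + 147 @ $25 = $3,819
Total COGS = $1,032 + $3,819 = $4,851
Ending inventory: 119 @ $25 = $2,975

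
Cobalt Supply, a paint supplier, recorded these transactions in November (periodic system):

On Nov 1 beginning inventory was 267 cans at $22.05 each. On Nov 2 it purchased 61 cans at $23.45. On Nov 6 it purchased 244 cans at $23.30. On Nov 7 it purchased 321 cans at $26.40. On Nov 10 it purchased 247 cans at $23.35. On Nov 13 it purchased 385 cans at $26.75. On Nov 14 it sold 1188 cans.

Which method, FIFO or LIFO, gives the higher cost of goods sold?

FIFO COGS: 267 @ $22.05 + 61 @ $23.45 + 244 @ $23.30 + 321 @ $26.40 + 247 @ $23.35 + 48 @ $26.75 = $28,528.85
LIFO COGS: 385 @ $26.75 + 247 @ $23.35 + 321 @ $26.40 + 235 @ $23.30 = $30,016.10

LIFO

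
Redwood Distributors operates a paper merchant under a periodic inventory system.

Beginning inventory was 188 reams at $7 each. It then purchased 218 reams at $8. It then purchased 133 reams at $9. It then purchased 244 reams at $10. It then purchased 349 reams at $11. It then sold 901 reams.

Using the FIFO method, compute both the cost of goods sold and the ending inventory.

COGS = $7,995; ending inventory = $2,541

Sale 1 (901) [FIFO — oldest first]: 188 @ $7 + 218 @ $8 + 133 @ $9 + 244 @ $10 + 118 @ $11 = $7,995
Ending inventory: 231 @ $11 = $2,541
Check: goods available $10,536 = COGS $7,995 + ending $2,541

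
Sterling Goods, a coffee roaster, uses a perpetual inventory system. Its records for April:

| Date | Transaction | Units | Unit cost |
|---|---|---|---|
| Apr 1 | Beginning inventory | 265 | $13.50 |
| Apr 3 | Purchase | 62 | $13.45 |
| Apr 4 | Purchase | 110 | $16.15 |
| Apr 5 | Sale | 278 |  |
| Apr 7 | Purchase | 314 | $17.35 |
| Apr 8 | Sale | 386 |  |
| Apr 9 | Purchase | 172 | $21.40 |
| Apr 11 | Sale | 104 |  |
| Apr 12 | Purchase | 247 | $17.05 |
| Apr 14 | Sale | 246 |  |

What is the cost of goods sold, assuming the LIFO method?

Apr 5, 278 sold [LIFO — newest first]: 110 @ $16.15 + 62 @ $13.45 + 106 @ $13.50 = $4,041.40
Apr 8, 386 sold [LIFO — newest first]: 314 @ $17.35 + 72 @ $13.50 = $6,419.90
Apr 11, 104 sold [LIFO — newest first]: 104 @ $21.40 = $2,225.60
Apr 14, 246 sold [LIFO — newest first]: 246 @ $17.05 = $4,194.30
Total COGS = $4,041.40 + $6,419.90 + $2,225.60 + $4,194.30 = $16,881.20
Ending inventory: 87 @ $13.50 + 68 @ $21.40 + 1 @ $17.05 = $2,646.75
Check: goods available $19,527.95 = COGS $16,881.20 + ending $2,646.75

COGS = $16,881.20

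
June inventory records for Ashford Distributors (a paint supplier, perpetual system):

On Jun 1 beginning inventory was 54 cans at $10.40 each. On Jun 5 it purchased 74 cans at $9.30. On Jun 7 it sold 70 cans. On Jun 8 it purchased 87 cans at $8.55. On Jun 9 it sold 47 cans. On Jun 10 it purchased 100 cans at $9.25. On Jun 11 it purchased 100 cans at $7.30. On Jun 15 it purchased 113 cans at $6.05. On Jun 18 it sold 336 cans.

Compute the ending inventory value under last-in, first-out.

Jun 7, 70 sold [LIFO — newest first]: 70 @ $9.30 = $651.00
Jun 9, 47 sold [LIFO — newest first]: 47 @ $8.55 = $401.85
Jun 18, 336 sold [LIFO — newest first]: 113 @ $6.05 + 100 @ $7.30 + 100 @ $9.25 + 23 @ $8.55 = $2,535.30
Total COGS = $651.00 + $401.85 + $2,535.30 = $3,588.15
Ending inventory: 54 @ $10.40 + 4 @ $9.30 + 17 @ $8.55 = $744.15
Check: goods available $4,332.30 = COGS $3,588.15 + ending $744.15

Ending inventory = $744.15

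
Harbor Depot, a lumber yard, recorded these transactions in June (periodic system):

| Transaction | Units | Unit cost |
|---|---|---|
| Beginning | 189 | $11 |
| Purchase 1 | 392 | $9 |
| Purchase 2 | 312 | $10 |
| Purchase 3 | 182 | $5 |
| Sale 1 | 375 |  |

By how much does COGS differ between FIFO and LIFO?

$913

FIFO COGS: 189 @ $11 + 186 @ $9 = $3,753
LIFO COGS: 182 @ $5 + 193 @ $10 = $2,840
Difference = |$3,753 − $2,840| = $913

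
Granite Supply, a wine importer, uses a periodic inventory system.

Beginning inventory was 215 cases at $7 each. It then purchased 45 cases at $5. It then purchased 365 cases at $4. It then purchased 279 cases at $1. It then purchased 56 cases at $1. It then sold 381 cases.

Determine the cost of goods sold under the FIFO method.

Sale 1 (381) [FIFO — oldest first]: 215 @ $7 + 45 @ $5 + 121 @ $4 = $2,214
Ending inventory: 244 @ $4 + 279 @ $1 + 56 @ $1 = $1,311
Check: goods available $3,525 = COGS $2,214 + ending $1,311

COGS = $2,214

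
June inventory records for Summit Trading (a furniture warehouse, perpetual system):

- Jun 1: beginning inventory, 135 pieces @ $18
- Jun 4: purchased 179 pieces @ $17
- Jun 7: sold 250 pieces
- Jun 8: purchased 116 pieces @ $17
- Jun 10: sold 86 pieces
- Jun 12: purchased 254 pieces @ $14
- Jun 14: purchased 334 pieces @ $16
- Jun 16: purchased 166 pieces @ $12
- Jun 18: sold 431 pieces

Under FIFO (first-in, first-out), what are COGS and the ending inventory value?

COGS = $12,329; ending inventory = $6,008

Jun 7, 250 sold [FIFO — oldest first]: 135 @ $18 + 115 @ $17 = $4,385
Jun 10, 86 sold [FIFO — oldest first]: 64 @ $17 + 22 @ $17 = $1,462
Jun 18, 431 sold [FIFO — oldest first]: 94 @ $17 + 254 @ $14 + 83 @ $16 = $6,482
Total COGS = $4,385 + $1,462 + $6,482 = $12,329
Ending inventory: 251 @ $16 + 166 @ $12 = $6,008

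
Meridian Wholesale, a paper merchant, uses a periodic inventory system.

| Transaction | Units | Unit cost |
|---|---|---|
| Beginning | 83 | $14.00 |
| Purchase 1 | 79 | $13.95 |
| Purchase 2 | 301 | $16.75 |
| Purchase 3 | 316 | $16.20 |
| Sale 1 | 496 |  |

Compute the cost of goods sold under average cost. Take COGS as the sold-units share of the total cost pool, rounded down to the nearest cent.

COGS = $7,911.16

Sale 1, sell 496: 496/779 × $12,425.00 → $7,911.16
Ending inventory (cost pool remaining) = $4,513.84
Check: goods available $12,425.00 = COGS $7,911.16 + ending $4,513.84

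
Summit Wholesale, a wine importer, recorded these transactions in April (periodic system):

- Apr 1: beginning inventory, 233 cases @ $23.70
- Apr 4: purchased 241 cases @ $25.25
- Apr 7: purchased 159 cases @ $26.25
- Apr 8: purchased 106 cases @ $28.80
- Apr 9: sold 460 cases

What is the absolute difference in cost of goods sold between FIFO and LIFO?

$896.45

FIFO COGS: 233 @ $23.70 + 227 @ $25.25 = $11,253.85
LIFO COGS: 106 @ $28.80 + 159 @ $26.25 + 195 @ $25.25 = $12,150.30
Difference = |$11,253.85 − $12,150.30| = $896.45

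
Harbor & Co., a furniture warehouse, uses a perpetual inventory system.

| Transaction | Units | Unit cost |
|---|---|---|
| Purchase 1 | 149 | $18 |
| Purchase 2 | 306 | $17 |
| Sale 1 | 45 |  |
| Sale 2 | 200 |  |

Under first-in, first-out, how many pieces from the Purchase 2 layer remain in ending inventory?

Sale 1 (45) [FIFO — oldest first]: 45 @ $18 = $810
Sale 2 (200) [FIFO — oldest first]: 104 @ $18 + 96 @ $17 = $3,504
Total COGS = $810 + $3,504 = $4,314
Ending inventory: 210 @ $17 = $3,570
Check: goods available $7,884 = COGS $4,314 + ending $3,570

210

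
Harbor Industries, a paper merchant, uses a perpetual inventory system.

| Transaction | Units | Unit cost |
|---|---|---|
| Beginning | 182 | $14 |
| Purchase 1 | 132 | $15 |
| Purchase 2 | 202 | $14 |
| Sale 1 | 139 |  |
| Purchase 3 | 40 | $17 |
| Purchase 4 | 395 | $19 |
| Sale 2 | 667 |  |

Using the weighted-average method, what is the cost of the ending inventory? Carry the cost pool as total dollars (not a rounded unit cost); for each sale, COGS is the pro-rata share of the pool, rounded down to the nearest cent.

After Beginning: 182 on hand, pool $2,548.00 (≈ $14.0000 each)
After Purchase 1: 314 on hand, pool $4,528.00 (≈ $14.4204 each)
After Purchase 2: 516 on hand, pool $7,356.00 (≈ $14.2558 each)
Sale 1, sell 139: 139/516 × $7,356.00 → $1,981.55
After Purchase 3: 417 on hand, pool $6,054.45 (≈ $14.5191 each)
After Purchase 4: 812 on hand, pool $13,559.45 (≈ $16.6988 each)
Sale 2, sell 667: 667/812 × $13,559.45 → $11,138.11
Total COGS = $1,981.55 + $11,138.11 = $13,119.66
Ending inventory (cost pool remaining) = $2,421.34
Check: goods available $15,541.00 = COGS $13,119.66 + ending $2,421.34

Ending inventory = $2,421.34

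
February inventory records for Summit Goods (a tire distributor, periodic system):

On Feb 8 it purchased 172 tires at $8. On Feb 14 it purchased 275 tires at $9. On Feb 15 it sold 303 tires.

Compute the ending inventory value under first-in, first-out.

Ending inventory = $1,296

Feb 15, 303 sold [FIFO — oldest first]: 172 @ $8 + 131 @ $9 = $2,555
Ending inventory: 144 @ $9 = $1,296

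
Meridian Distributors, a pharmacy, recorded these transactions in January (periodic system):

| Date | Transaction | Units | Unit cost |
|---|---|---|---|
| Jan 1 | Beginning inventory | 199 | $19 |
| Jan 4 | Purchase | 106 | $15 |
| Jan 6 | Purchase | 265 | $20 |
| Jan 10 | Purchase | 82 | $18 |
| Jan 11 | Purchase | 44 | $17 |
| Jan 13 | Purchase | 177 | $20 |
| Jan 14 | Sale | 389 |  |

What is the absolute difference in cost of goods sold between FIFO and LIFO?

$433

FIFO COGS: 199 @ $19 + 106 @ $15 + 84 @ $20 = $7,051
LIFO COGS: 177 @ $20 + 44 @ $17 + 82 @ $18 + 86 @ $20 = $7,484
Difference = |$7,051 − $7,484| = $433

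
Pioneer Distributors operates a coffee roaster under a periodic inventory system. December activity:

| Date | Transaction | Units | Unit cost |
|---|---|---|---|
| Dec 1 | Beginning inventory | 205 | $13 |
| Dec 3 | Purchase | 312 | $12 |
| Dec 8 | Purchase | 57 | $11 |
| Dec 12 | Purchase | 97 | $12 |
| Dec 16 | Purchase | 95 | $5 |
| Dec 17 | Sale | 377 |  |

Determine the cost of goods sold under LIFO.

Dec 17, 377 sold [LIFO — newest first]: 95 @ $5 + 97 @ $12 + 57 @ $11 + 128 @ $12 = $3,802
Ending inventory: 205 @ $13 + 184 @ $12 = $4,873

COGS = $3,802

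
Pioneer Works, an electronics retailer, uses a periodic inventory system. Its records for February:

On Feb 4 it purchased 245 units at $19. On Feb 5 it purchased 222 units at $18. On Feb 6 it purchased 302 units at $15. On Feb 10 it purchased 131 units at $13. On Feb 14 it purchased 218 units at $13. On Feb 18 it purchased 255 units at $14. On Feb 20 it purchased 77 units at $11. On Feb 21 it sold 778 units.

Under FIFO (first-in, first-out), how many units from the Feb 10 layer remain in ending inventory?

122

Feb 21, 778 sold [FIFO — oldest first]: 245 @ $19 + 222 @ $18 + 302 @ $15 + 9 @ $13 = $13,298
Ending inventory: 122 @ $13 + 218 @ $13 + 255 @ $14 + 77 @ $11 = $8,837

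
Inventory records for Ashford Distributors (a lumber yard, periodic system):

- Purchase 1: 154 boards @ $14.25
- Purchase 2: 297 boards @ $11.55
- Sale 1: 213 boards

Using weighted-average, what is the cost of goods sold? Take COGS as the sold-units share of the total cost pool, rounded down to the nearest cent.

COGS = $2,656.52

Sale 1, sell 213: 213/451 × $5,624.85 → $2,656.52
Ending inventory (cost pool remaining) = $2,968.33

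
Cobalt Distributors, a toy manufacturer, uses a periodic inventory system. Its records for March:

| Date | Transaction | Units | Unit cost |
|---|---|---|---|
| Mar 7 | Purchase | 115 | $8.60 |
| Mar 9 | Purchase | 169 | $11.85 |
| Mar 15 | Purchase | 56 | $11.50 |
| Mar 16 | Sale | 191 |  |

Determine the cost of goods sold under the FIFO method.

COGS = $1,889.60

Mar 16, 191 sold [FIFO — oldest first]: 115 @ $8.60 + 76 @ $11.85 = $1,889.60
Ending inventory: 93 @ $11.85 + 56 @ $11.50 = $1,746.05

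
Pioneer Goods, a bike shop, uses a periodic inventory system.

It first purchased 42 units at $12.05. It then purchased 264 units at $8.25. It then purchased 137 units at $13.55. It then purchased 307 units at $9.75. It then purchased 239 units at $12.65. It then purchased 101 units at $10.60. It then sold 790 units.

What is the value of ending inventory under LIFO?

Sale 1 (790) [LIFO — newest first]: 101 @ $10.60 + 239 @ $12.65 + 307 @ $9.75 + 137 @ $13.55 + 6 @ $8.25 = $8,993.05
Ending inventory: 42 @ $12.05 + 258 @ $8.25 = $2,634.60

Ending inventory = $2,634.60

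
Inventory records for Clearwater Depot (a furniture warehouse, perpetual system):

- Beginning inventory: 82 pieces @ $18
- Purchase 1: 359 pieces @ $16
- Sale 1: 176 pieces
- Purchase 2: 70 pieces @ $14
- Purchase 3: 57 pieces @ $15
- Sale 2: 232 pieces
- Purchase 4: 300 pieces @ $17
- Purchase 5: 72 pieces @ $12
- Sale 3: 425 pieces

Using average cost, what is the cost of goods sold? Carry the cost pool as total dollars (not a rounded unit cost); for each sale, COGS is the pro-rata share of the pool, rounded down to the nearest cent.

COGS = $13,312.66

After Beginning: 82 on hand, pool $1,476.00 (≈ $18.0000 each)
After Purchase 1: 441 on hand, pool $7,220.00 (≈ $16.3719 each)
Sale 1, sell 176: 176/441 × $7,220.00 → $2,881.45
After Purchase 2: 335 on hand, pool $5,318.55 (≈ $15.8763 each)
After Purchase 3: 392 on hand, pool $6,173.55 (≈ $15.7489 each)
Sale 2, sell 232: 232/392 × $6,173.55 → $3,653.73
After Purchase 4: 460 on hand, pool $7,619.82 (≈ $16.5648 each)
After Purchase 5: 532 on hand, pool $8,483.82 (≈ $15.9470 each)
Sale 3, sell 425: 425/532 × $8,483.82 → $6,777.48
Total COGS = $2,881.45 + $3,653.73 + $6,777.48 = $13,312.66
Ending inventory (cost pool remaining) = $1,706.34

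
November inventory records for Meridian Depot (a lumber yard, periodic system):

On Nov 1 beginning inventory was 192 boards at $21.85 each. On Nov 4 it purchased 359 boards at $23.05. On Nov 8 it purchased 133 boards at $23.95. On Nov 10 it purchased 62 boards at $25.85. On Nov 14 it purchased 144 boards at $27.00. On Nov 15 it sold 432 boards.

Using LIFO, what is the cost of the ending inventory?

Nov 15, 432 sold [LIFO — newest first]: 144 @ $27.00 + 62 @ $25.85 + 133 @ $23.95 + 93 @ $23.05 = $10,819.70
Ending inventory: 192 @ $21.85 + 266 @ $23.05 = $10,326.50

Ending inventory = $10,326.50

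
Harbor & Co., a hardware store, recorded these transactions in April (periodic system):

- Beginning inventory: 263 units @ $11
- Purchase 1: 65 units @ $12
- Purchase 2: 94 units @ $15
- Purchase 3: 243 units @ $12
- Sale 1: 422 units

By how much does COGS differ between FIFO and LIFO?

FIFO COGS: 263 @ $11 + 65 @ $12 + 94 @ $15 = $5,083
LIFO COGS: 243 @ $12 + 94 @ $15 + 65 @ $12 + 20 @ $11 = $5,326
Difference = |$5,083 − $5,326| = $243

$243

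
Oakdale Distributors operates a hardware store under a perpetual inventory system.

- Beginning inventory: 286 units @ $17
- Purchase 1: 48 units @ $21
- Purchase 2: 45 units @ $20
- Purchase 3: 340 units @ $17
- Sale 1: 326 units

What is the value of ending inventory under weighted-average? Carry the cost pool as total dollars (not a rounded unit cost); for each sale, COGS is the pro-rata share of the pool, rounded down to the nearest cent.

After Beginning: 286 on hand, pool $4,862.00 (≈ $17.0000 each)
After Purchase 1: 334 on hand, pool $5,870.00 (≈ $17.5749 each)
After Purchase 2: 379 on hand, pool $6,770.00 (≈ $17.8628 each)
After Purchase 3: 719 on hand, pool $12,550.00 (≈ $17.4548 each)
Sale 1, sell 326: 326/719 × $12,550.00 → $5,690.26
Ending inventory (cost pool remaining) = $6,859.74
Check: goods available $12,550.00 = COGS $5,690.26 + ending $6,859.74

Ending inventory = $6,859.74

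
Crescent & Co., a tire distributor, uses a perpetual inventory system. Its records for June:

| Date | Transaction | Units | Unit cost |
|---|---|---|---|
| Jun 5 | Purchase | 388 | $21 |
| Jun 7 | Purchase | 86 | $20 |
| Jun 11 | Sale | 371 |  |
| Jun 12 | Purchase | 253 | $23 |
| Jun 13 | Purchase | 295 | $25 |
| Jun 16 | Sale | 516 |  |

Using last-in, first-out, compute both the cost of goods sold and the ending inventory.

Jun 11, 371 sold [LIFO — newest first]: 86 @ $20 + 285 @ $21 = $7,705
Jun 16, 516 sold [LIFO — newest first]: 295 @ $25 + 221 @ $23 = $12,458
Total COGS = $7,705 + $12,458 = $20,163
Ending inventory: 103 @ $21 + 32 @ $23 = $2,899

COGS = $20,163; ending inventory = $2,899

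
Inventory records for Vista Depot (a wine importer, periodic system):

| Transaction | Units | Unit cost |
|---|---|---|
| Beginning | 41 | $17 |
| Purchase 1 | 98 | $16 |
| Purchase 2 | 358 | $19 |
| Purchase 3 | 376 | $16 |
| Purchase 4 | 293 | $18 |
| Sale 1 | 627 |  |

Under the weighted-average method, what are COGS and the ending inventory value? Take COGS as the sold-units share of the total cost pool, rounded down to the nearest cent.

Sale 1, sell 627: 627/1166 × $20,357.00 → $10,946.68
Ending inventory (cost pool remaining) = $9,410.32
Check: goods available $20,357.00 = COGS $10,946.68 + ending $9,410.32

COGS = $10,946.68; ending inventory = $9,410.32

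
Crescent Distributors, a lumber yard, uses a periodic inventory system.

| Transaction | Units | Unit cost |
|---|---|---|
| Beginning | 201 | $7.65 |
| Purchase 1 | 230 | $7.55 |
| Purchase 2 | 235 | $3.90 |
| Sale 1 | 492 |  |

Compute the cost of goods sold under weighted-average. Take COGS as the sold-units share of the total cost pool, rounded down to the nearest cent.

COGS = $3,095.79

Sale 1, sell 492: 492/666 × $4,190.65 → $3,095.79
Ending inventory (cost pool remaining) = $1,094.86
Check: goods available $4,190.65 = COGS $3,095.79 + ending $1,094.86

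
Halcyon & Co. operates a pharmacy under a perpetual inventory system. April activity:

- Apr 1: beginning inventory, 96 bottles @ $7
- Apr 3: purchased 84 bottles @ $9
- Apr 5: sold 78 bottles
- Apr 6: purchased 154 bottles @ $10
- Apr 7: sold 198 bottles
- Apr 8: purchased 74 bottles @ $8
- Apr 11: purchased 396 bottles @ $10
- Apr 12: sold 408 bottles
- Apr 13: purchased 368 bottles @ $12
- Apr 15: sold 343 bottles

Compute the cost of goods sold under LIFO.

COGS = $10,734

Apr 5, 78 sold [LIFO — newest first]: 78 @ $9 = $702
Apr 7, 198 sold [LIFO — newest first]: 154 @ $10 + 6 @ $9 + 38 @ $7 = $1,860
Apr 12, 408 sold [LIFO — newest first]: 396 @ $10 + 12 @ $8 = $4,056
Apr 15, 343 sold [LIFO — newest first]: 343 @ $12 = $4,116
Total COGS = $702 + $1,860 + $4,056 + $4,116 = $10,734
Ending inventory: 58 @ $7 + 62 @ $8 + 25 @ $12 = $1,202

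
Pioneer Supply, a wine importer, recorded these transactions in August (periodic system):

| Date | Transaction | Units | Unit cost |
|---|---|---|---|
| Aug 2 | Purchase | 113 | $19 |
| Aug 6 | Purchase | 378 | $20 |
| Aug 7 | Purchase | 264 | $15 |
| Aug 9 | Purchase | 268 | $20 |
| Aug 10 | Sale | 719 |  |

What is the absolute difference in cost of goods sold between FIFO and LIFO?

$67

FIFO COGS: 113 @ $19 + 378 @ $20 + 228 @ $15 = $13,127
LIFO COGS: 268 @ $20 + 264 @ $15 + 187 @ $20 = $13,060
Difference = |$13,127 − $13,060| = $67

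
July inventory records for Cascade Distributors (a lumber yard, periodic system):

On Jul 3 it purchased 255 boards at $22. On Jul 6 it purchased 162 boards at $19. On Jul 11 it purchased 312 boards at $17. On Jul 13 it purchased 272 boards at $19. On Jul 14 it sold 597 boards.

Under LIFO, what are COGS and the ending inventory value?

COGS = $10,719; ending inventory = $8,441

Jul 14, 597 sold [LIFO — newest first]: 272 @ $19 + 312 @ $17 + 13 @ $19 = $10,719
Ending inventory: 255 @ $22 + 149 @ $19 = $8,441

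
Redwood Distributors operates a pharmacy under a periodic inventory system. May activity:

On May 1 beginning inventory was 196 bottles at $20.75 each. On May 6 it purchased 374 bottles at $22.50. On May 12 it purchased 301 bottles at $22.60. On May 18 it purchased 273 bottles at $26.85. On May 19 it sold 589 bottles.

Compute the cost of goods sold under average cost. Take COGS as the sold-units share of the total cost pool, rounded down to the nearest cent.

May 19, sell 589: 589/1144 × $26,614.65 → $13,702.82
Ending inventory (cost pool remaining) = $12,911.83

COGS = $13,702.82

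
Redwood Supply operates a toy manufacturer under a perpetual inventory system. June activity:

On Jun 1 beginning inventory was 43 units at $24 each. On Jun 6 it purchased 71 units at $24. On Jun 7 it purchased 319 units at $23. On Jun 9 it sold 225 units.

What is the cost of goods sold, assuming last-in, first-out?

Jun 9, 225 sold [LIFO — newest first]: 225 @ $23 = $5,175
Ending inventory: 43 @ $24 + 71 @ $24 + 94 @ $23 = $4,898

COGS = $5,175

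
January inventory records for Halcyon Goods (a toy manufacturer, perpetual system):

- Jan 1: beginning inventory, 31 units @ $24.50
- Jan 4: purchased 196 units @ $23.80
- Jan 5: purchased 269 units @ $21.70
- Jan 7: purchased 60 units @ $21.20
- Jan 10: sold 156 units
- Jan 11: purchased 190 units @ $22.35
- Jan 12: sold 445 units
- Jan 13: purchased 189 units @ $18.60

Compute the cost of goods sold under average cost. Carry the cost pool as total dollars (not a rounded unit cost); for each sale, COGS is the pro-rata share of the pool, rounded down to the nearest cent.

COGS = $13,520.43

After Jan 1: 31 on hand, pool $759.50 (≈ $24.5000 each)
After Jan 4: 227 on hand, pool $5,424.30 (≈ $23.8956 each)
After Jan 5: 496 on hand, pool $11,261.60 (≈ $22.7048 each)
After Jan 7: 556 on hand, pool $12,533.60 (≈ $22.5424 each)
Jan 10, sell 156: 156/556 × $12,533.60 → $3,516.62
After Jan 11: 590 on hand, pool $13,263.48 (≈ $22.4805 each)
Jan 12, sell 445: 445/590 × $13,263.48 → $10,003.81
After Jan 13: 334 on hand, pool $6,775.07 (≈ $20.2846 each)
Total COGS = $3,516.62 + $10,003.81 = $13,520.43
Ending inventory (cost pool remaining) = $6,775.07
Check: goods available $20,295.50 = COGS $13,520.43 + ending $6,775.07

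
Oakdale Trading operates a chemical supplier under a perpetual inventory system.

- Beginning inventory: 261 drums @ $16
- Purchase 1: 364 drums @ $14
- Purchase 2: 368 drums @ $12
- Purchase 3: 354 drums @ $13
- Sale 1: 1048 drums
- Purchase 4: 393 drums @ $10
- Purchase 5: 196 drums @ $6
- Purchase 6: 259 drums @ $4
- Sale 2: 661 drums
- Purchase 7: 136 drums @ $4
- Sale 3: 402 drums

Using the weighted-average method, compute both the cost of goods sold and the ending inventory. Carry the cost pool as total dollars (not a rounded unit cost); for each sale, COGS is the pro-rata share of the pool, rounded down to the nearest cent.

After Beginning: 261 on hand, pool $4,176.00 (≈ $16.0000 each)
After Purchase 1: 625 on hand, pool $9,272.00 (≈ $14.8352 each)
After Purchase 2: 993 on hand, pool $13,688.00 (≈ $13.7845 each)
After Purchase 3: 1347 on hand, pool $18,290.00 (≈ $13.5783 each)
Sale 1, sell 1048: 1048/1347 × $18,290.00 → $14,230.08
After Purchase 4: 692 on hand, pool $7,989.92 (≈ $11.5461 each)
After Purchase 5: 888 on hand, pool $9,165.92 (≈ $10.3220 each)
After Purchase 6: 1147 on hand, pool $10,201.92 (≈ $8.8944 each)
Sale 2, sell 661: 661/1147 × $10,201.92 → $5,879.22
After Purchase 7: 622 on hand, pool $4,866.70 (≈ $7.8243 each)
Sale 3, sell 402: 402/622 × $4,866.70 → $3,145.35
Total COGS = $14,230.08 + $5,879.22 + $3,145.35 = $23,254.65
Ending inventory (cost pool remaining) = $1,721.35

COGS = $23,254.65; ending inventory = $1,721.35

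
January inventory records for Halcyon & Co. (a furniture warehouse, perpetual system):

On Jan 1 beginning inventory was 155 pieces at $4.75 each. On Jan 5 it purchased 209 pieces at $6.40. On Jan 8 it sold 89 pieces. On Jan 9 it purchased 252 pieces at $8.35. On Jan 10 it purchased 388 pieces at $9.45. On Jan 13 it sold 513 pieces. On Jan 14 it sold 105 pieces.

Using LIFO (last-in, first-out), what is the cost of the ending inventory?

Ending inventory = $1,687.95

Jan 8, 89 sold [LIFO — newest first]: 89 @ $6.40 = $569.60
Jan 13, 513 sold [LIFO — newest first]: 388 @ $9.45 + 125 @ $8.35 = $4,710.35
Jan 14, 105 sold [LIFO — newest first]: 105 @ $8.35 = $876.75
Total COGS = $569.60 + $4,710.35 + $876.75 = $6,156.70
Ending inventory: 155 @ $4.75 + 120 @ $6.40 + 22 @ $8.35 = $1,687.95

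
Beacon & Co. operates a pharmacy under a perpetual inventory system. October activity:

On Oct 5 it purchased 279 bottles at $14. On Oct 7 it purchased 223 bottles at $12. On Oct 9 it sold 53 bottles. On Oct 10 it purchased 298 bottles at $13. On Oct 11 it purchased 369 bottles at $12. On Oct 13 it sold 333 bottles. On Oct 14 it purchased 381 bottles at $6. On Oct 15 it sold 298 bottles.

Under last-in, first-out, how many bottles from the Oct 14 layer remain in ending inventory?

Oct 9, 53 sold [LIFO — newest first]: 53 @ $12 = $636
Oct 13, 333 sold [LIFO — newest first]: 333 @ $12 = $3,996
Oct 15, 298 sold [LIFO — newest first]: 298 @ $6 = $1,788
Total COGS = $636 + $3,996 + $1,788 = $6,420
Ending inventory: 279 @ $14 + 170 @ $12 + 298 @ $13 + 36 @ $12 + 83 @ $6 = $10,750

83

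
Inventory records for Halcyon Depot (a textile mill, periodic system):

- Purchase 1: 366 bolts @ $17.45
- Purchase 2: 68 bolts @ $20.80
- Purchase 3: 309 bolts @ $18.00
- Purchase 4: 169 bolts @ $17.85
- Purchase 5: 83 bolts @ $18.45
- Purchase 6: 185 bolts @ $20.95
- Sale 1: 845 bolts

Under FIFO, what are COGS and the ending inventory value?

Sale 1 (845) [FIFO — oldest first]: 366 @ $17.45 + 68 @ $20.80 + 309 @ $18.00 + 102 @ $17.85 = $15,183.80
Ending inventory: 67 @ $17.85 + 83 @ $18.45 + 185 @ $20.95 = $6,603.05

COGS = $15,183.80; ending inventory = $6,603.05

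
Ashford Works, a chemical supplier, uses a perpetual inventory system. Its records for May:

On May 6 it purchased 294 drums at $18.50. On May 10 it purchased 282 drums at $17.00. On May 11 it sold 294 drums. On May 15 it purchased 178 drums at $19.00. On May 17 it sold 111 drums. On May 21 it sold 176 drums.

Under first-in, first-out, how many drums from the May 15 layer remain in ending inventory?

May 11, 294 sold [FIFO — oldest first]: 294 @ $18.50 = $5,439.00
May 17, 111 sold [FIFO — oldest first]: 111 @ $17.00 = $1,887.00
May 21, 176 sold [FIFO — oldest first]: 171 @ $17.00 + 5 @ $19.00 = $3,002.00
Total COGS = $5,439.00 + $1,887.00 + $3,002.00 = $10,328.00
Ending inventory: 173 @ $19.00 = $3,287.00

173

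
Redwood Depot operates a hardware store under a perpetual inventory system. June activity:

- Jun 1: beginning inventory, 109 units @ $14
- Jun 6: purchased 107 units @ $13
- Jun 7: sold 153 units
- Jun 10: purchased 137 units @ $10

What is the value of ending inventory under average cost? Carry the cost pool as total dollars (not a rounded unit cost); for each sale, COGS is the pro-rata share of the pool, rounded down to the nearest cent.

Ending inventory = $2,220.80

After Jun 1: 109 on hand, pool $1,526.00 (≈ $14.0000 each)
After Jun 6: 216 on hand, pool $2,917.00 (≈ $13.5046 each)
Jun 7, sell 153: 153/216 × $2,917.00 → $2,066.20
After Jun 10: 200 on hand, pool $2,220.80 (≈ $11.1040 each)
Ending inventory (cost pool remaining) = $2,220.80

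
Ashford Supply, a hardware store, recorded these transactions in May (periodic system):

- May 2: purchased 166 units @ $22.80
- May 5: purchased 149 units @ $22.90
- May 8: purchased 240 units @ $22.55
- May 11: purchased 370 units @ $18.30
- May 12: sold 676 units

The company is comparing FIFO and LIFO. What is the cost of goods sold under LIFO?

COGS = $13,694.40

FIFO COGS: 166 @ $22.80 + 149 @ $22.90 + 240 @ $22.55 + 121 @ $18.30 = $14,823.20
LIFO COGS: 370 @ $18.30 + 240 @ $22.55 + 66 @ $22.90 = $13,694.40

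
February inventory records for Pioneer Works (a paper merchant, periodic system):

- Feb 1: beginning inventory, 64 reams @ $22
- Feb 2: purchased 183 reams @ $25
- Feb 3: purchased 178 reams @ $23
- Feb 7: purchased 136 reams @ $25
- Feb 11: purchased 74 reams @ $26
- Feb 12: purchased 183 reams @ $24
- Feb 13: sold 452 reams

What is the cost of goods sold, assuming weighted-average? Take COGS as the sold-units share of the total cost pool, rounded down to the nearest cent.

COGS = $10,936.96

Feb 13, sell 452: 452/818 × $19,793.00 → $10,936.96
Ending inventory (cost pool remaining) = $8,856.04
Check: goods available $19,793.00 = COGS $10,936.96 + ending $8,856.04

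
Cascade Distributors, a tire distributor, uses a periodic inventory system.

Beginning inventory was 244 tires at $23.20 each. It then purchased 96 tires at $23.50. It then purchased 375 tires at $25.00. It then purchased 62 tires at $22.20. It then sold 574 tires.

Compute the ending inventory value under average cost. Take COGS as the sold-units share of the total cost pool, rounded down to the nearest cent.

Ending inventory = $4,877.28

Sale 1, sell 574: 574/777 × $18,668.20 → $13,790.92
Ending inventory (cost pool remaining) = $4,877.28
Check: goods available $18,668.20 = COGS $13,790.92 + ending $4,877.28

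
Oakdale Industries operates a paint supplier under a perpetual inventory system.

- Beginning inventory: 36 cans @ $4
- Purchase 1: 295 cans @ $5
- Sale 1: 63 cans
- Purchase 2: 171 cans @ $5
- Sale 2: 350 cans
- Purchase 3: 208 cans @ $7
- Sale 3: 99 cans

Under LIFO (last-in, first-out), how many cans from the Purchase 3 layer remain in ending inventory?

109

Sale 1 (63) [LIFO — newest first]: 63 @ $5 = $315
Sale 2 (350) [LIFO — newest first]: 171 @ $5 + 179 @ $5 = $1,750
Sale 3 (99) [LIFO — newest first]: 99 @ $7 = $693
Total COGS = $315 + $1,750 + $693 = $2,758
Ending inventory: 36 @ $4 + 53 @ $5 + 109 @ $7 = $1,172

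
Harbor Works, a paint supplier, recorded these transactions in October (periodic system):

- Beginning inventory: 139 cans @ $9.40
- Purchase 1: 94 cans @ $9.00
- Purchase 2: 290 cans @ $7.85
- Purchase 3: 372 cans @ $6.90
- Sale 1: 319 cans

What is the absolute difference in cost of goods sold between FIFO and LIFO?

FIFO COGS: 139 @ $9.40 + 94 @ $9.00 + 86 @ $7.85 = $2,827.70
LIFO COGS: 319 @ $6.90 = $2,201.10
Difference = |$2,827.70 − $2,201.10| = $626.60

$626.60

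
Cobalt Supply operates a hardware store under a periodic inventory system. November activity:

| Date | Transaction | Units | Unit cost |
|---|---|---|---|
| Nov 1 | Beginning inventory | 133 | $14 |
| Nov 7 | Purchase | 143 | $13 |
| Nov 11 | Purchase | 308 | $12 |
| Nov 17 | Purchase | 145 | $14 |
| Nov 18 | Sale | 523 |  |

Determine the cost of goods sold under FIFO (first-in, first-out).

Nov 18, 523 sold [FIFO — oldest first]: 133 @ $14 + 143 @ $13 + 247 @ $12 = $6,685
Ending inventory: 61 @ $12 + 145 @ $14 = $2,762
Check: goods available $9,447 = COGS $6,685 + ending $2,762

COGS = $6,685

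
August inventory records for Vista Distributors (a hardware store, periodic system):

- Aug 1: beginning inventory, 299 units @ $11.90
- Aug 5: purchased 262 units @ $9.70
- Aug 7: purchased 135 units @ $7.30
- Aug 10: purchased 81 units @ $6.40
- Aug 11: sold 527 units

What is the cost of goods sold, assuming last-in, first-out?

COGS = $4,628.40

Aug 11, 527 sold [LIFO — newest first]: 81 @ $6.40 + 135 @ $7.30 + 262 @ $9.70 + 49 @ $11.90 = $4,628.40
Ending inventory: 250 @ $11.90 = $2,975.00
Check: goods available $7,603.40 = COGS $4,628.40 + ending $2,975.00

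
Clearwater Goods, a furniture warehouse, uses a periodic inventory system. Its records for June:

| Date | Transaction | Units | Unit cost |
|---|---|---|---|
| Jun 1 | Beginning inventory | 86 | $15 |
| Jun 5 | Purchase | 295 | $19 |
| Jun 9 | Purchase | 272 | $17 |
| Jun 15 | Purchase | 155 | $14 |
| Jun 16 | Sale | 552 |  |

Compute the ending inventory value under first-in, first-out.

Ending inventory = $3,887

Jun 16, 552 sold [FIFO — oldest first]: 86 @ $15 + 295 @ $19 + 171 @ $17 = $9,802
Ending inventory: 101 @ $17 + 155 @ $14 = $3,887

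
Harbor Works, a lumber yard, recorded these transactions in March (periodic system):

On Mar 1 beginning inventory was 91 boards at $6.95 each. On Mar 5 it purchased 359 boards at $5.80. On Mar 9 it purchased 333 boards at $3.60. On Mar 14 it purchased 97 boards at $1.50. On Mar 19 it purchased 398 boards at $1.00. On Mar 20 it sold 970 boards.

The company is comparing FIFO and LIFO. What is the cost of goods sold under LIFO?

COGS = $2,565.90

FIFO COGS: 91 @ $6.95 + 359 @ $5.80 + 333 @ $3.60 + 97 @ $1.50 + 90 @ $1.00 = $4,148.95
LIFO COGS: 398 @ $1.00 + 97 @ $1.50 + 333 @ $3.60 + 142 @ $5.80 = $2,565.90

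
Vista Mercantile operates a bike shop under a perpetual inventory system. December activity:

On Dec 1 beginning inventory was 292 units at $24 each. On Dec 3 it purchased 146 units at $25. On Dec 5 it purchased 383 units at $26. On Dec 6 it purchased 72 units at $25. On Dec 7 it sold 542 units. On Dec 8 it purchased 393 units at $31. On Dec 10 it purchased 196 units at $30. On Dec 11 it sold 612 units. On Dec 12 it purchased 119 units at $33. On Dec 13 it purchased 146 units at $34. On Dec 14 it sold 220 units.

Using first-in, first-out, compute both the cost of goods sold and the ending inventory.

Dec 7, 542 sold [FIFO — oldest first]: 292 @ $24 + 146 @ $25 + 104 @ $26 = $13,362
Dec 11, 612 sold [FIFO — oldest first]: 279 @ $26 + 72 @ $25 + 261 @ $31 = $17,145
Dec 14, 220 sold [FIFO — oldest first]: 132 @ $31 + 88 @ $30 = $6,732
Total COGS = $13,362 + $17,145 + $6,732 = $37,239
Ending inventory: 108 @ $30 + 119 @ $33 + 146 @ $34 = $12,131

COGS = $37,239; ending inventory = $12,131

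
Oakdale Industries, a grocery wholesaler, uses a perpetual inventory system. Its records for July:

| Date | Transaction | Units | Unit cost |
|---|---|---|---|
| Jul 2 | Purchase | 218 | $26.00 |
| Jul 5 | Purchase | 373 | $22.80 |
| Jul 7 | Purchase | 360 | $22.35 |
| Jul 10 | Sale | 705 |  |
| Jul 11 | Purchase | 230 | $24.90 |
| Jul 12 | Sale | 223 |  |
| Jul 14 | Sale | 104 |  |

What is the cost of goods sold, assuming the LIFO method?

Jul 10, 705 sold [LIFO — newest first]: 360 @ $22.35 + 345 @ $22.80 = $15,912.00
Jul 12, 223 sold [LIFO — newest first]: 223 @ $24.90 = $5,552.70
Jul 14, 104 sold [LIFO — newest first]: 7 @ $24.90 + 28 @ $22.80 + 69 @ $26.00 = $2,606.70
Total COGS = $15,912.00 + $5,552.70 + $2,606.70 = $24,071.40
Ending inventory: 149 @ $26.00 = $3,874.00

COGS = $24,071.40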